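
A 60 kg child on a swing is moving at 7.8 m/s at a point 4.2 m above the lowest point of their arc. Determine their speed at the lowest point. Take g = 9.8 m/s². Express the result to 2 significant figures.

v = 12 m/s

By conservation of mechanical energy, ½mv₀² + mgh = ½mv²
v² = v₀² + 2gh = (7.8)² + 2(9.8)(4.2) = 143.16
v = √143.16 = 11.96 m/s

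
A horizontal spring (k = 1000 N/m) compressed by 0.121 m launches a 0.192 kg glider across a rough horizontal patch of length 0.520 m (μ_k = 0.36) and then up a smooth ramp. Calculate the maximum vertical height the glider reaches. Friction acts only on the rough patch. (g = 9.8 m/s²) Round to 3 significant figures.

Spring energy: E₀ = ½kx² = ½(1000)(0.121)² = 7.3205 J
Friction: W_f = μ_k mg d = (0.36)(0.192)(9.8)(0.520) = 0.3522 J
Energy at base of ramp: E = 7.3205 − 0.3522 = 6.9683 J
At max height all remaining energy is PE: mgh = E ⇒ h = E/(mg) = 6.9683/(0.192 × 9.8) = 3.703 m

h = 3.70 m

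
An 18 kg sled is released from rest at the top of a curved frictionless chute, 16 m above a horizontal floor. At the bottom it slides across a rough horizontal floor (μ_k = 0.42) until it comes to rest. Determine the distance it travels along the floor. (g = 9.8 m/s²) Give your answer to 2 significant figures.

Energy at the top = energy at the end + work done against friction:
At rest all PE has been dissipated by friction: mgh = μ_k m g d
d = h/μ_k = 16/0.42 = 38.10 m

d = 38 m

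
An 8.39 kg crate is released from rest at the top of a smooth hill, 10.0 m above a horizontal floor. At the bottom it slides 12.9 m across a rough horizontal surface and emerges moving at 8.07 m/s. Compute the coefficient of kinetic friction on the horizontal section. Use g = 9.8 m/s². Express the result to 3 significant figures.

μ_k = 0.518

Energy bookkeeping (friction removes W_f = μ_k N d):
mgh = ½mv² + μ_k m g d
mgh = 822.22 J; ½mv² = 273.20 J
W_f = 822.22 − 273.20 = 549.0 J
μ_k = W_f/(mg·d) = 549.0/(82.22 × 12.9) = 0.5176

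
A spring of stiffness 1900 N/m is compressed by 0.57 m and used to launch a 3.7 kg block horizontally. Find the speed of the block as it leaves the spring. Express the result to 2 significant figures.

v = 13 m/s

The block leaves the spring when the spring is at natural length, so ½kx² = ½mv²
v = x√(k/m) = 0.57 × √(1900/3.7) = 12.92 m/s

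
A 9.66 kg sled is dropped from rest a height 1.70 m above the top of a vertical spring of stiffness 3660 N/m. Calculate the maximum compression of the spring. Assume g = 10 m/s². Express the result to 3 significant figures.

x = 0.327 m

Take the reference level at the top of the uncompressed spring. At max compression the sled has fallen H + x and is momentarily at rest:
mg(H + x) = ½kx²
½(3660)x² − (9.66)(10)x − (9.66)(10)(1.70) = 0
1830x² − 96.60x − 164.2 = 0
x = [96.60 + √(9332 + 1.2021e+06)]/(2 × 1830) = 0.3271 m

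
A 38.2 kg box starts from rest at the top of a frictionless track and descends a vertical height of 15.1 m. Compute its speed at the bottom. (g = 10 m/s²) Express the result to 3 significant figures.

v = 17.4 m/s

Equating total energy at the two states: mgh = ½mv²
v = √(2gh) = √(2 × 10 × 15.1) = √302.00 = 17.38 m/s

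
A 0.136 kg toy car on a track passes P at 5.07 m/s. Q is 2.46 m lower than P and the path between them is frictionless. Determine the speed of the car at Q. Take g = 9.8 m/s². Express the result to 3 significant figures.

v = 8.60 m/s

By conservation of mechanical energy, ½mv₀² + mgh = ½mv²
v² = v₀² + 2gh = (5.07)² + 2(9.8)(2.46) = 73.921
v = √73.921 = 8.598 m/s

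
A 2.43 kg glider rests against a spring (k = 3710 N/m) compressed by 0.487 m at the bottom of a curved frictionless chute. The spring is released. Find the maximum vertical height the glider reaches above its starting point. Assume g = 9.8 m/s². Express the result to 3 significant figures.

Energy conservation from release to the highest point: ½kx² = mgh
h = kx²/(2mg) = (3710)(0.487)²/(2 × 2.43 × 9.8) = 18.47 m

h = 18.5 m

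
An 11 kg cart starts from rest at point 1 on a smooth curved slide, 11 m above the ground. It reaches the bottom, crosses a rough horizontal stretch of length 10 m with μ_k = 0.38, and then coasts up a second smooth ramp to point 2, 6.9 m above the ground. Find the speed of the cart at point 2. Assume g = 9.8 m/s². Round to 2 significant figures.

Energy at 1: mgh₁ = (11)(9.8)(11) = 1185.8 J
Friction loss: W_f = μ_k mg d = 409.6 J
At 2: ½mv² + mgh₂ = mgh₁ − W_f
½mv² = 1185.8 − 409.6 − 743.82 = 32.340 J
v = √(2 × 32.340/11) = 2.425 m/s

v = 2.4 m/s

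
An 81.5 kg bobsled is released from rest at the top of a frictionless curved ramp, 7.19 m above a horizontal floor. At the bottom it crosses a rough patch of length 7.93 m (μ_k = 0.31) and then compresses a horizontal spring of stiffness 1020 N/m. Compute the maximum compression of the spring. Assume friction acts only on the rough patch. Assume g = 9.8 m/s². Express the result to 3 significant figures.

Initial energy: E₁ = mgh = (81.5)(9.8)(7.19) = 5742.7 J
Friction removes W_f = μ_k mg d = (0.31)(81.5)(9.8)(7.93) = 1963 J
Energy reaching the spring: E = 5742.7 − 1963 = 3779.2 J
At max compression ½kx² = E ⇒ x = √(2E/k) = √(2 × 3779.2/1020) = 2.722 m

x = 2.72 m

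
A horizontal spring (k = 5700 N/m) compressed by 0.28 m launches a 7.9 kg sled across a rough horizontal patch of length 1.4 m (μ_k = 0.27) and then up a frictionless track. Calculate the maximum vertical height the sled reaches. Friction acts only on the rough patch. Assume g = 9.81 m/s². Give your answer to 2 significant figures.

h = 2.5 m

Spring energy: E₀ = ½kx² = ½(5700)(0.28)² = 223.44 J
Friction: W_f = μ_k mg d = (0.27)(7.9)(9.81)(1.4) = 29.29 J
Energy at base of ramp: E = 223.44 − 29.29 = 194.15 J
At max height all remaining energy is PE: mgh = E ⇒ h = E/(mg) = 194.15/(7.9 × 9.81) = 2.505 m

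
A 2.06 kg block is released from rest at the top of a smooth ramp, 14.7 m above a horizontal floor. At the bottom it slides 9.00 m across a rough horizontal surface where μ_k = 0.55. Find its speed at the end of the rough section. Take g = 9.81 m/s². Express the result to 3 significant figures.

Applying the work–energy principle:
mgh = ½mv² + μ_k m g d
W_f = μ_k mg d = (0.55)(2.06)(9.81)(9.00) = 100.0 J
½mv² = mgh − W_f = 297.07 − 100.0 = 197.03 J
v = √(2 × 197.03/2.06) = 13.83 m/s

v = 13.8 m/s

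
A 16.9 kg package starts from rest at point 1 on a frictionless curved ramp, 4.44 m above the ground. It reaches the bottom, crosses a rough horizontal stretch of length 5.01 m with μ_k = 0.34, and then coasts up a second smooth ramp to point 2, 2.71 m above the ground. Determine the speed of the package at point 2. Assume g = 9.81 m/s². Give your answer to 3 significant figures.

v = 0.722 m/s

Energy at 1: mgh₁ = (16.9)(9.81)(4.44) = 736.10 J
Friction loss: W_f = μ_k mg d = 282.4 J
At 2: ½mv² + mgh₂ = mgh₁ − W_f
½mv² = 736.10 − 282.4 − 449.29 = 4.4100 J
v = √(2 × 4.4100/16.9) = 0.7224 m/s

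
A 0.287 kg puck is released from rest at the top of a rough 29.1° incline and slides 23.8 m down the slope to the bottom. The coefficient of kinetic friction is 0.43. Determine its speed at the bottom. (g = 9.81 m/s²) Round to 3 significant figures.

Taking the bottom as reference, mgh = ½mv² + μ_k N L with h = L sinθ, N = mg cosθ:
mgh = mgL sinθ = (0.287)(9.81)(23.8)sin29.1° = 32.588 J
W_f = μ_k mg cosθ · L = (0.43)(0.287)(9.81)cos29.1°·23.8 = 25.18 J
½mv² = 32.588 − 25.18 = 7.4120 J
v = √(2 × 7.4120/0.287) = 7.187 m/s

v = 7.19 m/s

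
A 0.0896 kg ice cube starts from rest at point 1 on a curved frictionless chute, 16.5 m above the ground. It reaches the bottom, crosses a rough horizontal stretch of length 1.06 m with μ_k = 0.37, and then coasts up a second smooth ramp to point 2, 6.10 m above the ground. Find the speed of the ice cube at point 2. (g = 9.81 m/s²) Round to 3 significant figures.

Energy at 1: mgh₁ = (0.0896)(9.81)(16.5) = 14.503 J
Friction loss: W_f = μ_k mg d = 0.3447 J
At 2: ½mv² + mgh₂ = mgh₁ − W_f
½mv² = 14.503 − 0.3447 − 5.3618 = 8.7966 J
v = √(2 × 8.7966/0.0896) = 14.01 m/s

v = 14.0 m/s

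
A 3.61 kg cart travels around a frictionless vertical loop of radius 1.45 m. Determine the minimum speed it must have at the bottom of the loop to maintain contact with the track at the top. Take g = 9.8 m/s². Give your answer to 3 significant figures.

v = 8.43 m/s

At the top: mg = mv_top²/r ⇒ v_top² = gr = 14.21 m²/s²
Energy from bottom to top (height 2r): ½mv_bot² = ½mv_top² + mg(2r)
v_bot² = gr + 4gr = 5gr = 71.05
v_bot = √(5gr) = 8.429 m/s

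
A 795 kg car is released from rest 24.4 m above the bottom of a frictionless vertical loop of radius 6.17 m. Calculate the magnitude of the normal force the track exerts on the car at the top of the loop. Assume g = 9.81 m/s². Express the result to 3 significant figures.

N = 22700 N

Energy from release to top (height 2r): mgh = ½mv_top² + mg(2r)
v_top² = 2g(h − 2r) = 2(9.81)(24.4 − 12.34) = 236.62 m²/s²
At the top, both N and weight point toward the centre: N + mg = mv_top²/r
N = m(v_top²/r − g) = 795(236.62/6.17 − 9.81) = 22689 N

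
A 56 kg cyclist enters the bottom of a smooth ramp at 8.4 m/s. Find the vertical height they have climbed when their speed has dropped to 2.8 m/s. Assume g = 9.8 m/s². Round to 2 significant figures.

h = 3.2 m

Conservation of energy: ½mv₁² = ½mv₂² + mgh
h = (v₁² − v₂²)/(2g) = (8.4² − 2.8²)/(2 × 9.8) = 3.200 m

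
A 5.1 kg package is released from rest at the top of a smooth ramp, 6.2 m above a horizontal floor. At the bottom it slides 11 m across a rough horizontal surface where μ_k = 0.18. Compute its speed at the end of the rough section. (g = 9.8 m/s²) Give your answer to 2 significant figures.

Energy at the top = energy at the end + work done against friction:
mgh = ½mv² + μ_k m g d
W_f = μ_k mg d = (0.18)(5.1)(9.8)(11) = 98.96 J
½mv² = mgh − W_f = 309.88 − 98.96 = 210.92 J
v = √(2 × 210.92/5.1) = 9.095 m/s

v = 9.1 m/s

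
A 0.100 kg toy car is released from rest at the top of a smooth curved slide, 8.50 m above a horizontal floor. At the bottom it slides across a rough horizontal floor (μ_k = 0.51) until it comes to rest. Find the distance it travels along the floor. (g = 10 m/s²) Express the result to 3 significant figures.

d = 16.7 m

Energy at the top = energy at the end + work done against friction:
At rest all PE has been dissipated by friction: mgh = μ_k m g d
d = h/μ_k = 8.50/0.51 = 16.67 m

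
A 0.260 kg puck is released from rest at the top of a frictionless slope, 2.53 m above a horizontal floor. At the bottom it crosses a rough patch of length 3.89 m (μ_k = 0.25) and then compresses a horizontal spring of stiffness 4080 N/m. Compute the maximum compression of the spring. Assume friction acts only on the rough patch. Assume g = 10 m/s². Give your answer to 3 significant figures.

Initial energy: E₁ = mgh = (0.260)(10)(2.53) = 6.5780 J
Friction removes W_f = μ_k mg d = (0.25)(0.260)(10)(3.89) = 2.529 J
Energy reaching the spring: E = 6.5780 − 2.529 = 4.0495 J
At max compression ½kx² = E ⇒ x = √(2E/k) = √(2 × 4.0495/4080) = 0.04455 m

x = 0.0446 m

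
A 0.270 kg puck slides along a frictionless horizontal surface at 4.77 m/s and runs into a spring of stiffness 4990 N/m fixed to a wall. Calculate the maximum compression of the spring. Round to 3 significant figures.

Conservation of energy between contact and max compression: ½mv² = ½kx²
x = v√(m/k) = 4.77 × √(0.270/4990) = 0.03509 m

x = 0.0351 m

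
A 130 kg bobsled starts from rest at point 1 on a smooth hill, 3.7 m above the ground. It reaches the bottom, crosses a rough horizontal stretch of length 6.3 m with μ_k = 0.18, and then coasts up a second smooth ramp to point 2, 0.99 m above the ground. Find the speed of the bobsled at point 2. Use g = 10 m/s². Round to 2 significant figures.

Energy at 1: mgh₁ = (130)(10)(3.7) = 4810.0 J
Friction loss: W_f = μ_k mg d = 1474 J
At 2: ½mv² + mgh₂ = mgh₁ − W_f
½mv² = 4810.0 − 1474 − 1287.0 = 2048.8 J
v = √(2 × 2048.8/130) = 5.614 m/s

v = 5.6 m/s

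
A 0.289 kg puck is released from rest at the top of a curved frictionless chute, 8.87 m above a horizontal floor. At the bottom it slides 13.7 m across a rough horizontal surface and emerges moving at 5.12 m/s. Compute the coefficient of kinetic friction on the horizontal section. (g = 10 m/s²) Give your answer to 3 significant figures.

μ_k = 0.552

Applying the work–energy principle:
mgh = ½mv² + μ_k m g d
mgh = 25.634 J; ½mv² = 3.7880 J
W_f = 25.634 − 3.7880 = 21.85 J
μ_k = W_f/(mg·d) = 21.85/(2.890 × 13.7) = 0.5518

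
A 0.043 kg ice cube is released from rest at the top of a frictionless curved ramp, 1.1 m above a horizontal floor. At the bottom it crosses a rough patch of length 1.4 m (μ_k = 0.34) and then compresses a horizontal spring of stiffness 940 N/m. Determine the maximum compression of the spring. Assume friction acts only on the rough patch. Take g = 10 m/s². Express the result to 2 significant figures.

x = 0.024 m

Initial energy: E₁ = mgh = (0.043)(10)(1.1) = 0.47300 J
Friction removes W_f = μ_k mg d = (0.34)(0.043)(10)(1.4) = 0.2047 J
Energy reaching the spring: E = 0.47300 − 0.2047 = 0.26832 J
At max compression ½kx² = E ⇒ x = √(2E/k) = √(2 × 0.26832/940) = 0.02389 m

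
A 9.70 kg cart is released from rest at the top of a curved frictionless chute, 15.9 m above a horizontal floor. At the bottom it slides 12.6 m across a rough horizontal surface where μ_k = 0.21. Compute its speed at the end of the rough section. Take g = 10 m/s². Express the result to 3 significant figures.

v = 16.3 m/s

Applying the work–energy principle:
mgh = ½mv² + μ_k m g d
W_f = μ_k mg d = (0.21)(9.70)(10)(12.6) = 256.7 J
½mv² = mgh − W_f = 1542.3 − 256.7 = 1285.6 J
v = √(2 × 1285.6/9.70) = 16.28 m/s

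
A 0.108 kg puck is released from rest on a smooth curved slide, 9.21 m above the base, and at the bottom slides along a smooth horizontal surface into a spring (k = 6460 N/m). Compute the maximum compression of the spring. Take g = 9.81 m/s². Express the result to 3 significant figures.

x = 0.0550 m

Gravitational PE at the top equals spring PE at max compression: mgh = ½kx²
x = √(2mgh/k) = √(2 × 0.108 × 9.81 × 9.21 / 6460) = 0.05496 m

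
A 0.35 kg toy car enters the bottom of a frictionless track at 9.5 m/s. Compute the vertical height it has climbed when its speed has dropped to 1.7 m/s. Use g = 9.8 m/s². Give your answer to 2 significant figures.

h = 4.5 m

Conservation of energy: ½mv₁² = ½mv₂² + mgh
h = (v₁² − v₂²)/(2g) = (9.5² − 1.7²)/(2 × 9.8) = 4.457 m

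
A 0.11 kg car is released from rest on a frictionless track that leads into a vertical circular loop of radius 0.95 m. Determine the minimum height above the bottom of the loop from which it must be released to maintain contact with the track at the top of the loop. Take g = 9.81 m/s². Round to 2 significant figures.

At the top, for minimum speed gravity alone supplies the centripetal force: mg = mv_top²/r ⇒ v_top² = gr = 9.319 m²/s²
Energy conservation from release height h to the top (height 2r): mgh = ½mv_top² + mg(2r)
h = v_top²/(2g) + 2r = r/2 + 2r = 5r/2 = 2.375 m

h = 2.4 m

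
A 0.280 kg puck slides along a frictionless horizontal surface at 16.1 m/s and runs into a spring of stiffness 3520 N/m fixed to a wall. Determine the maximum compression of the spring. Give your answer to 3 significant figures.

Conservation of energy between contact and max compression: ½mv² = ½kx²
x = v√(m/k) = 16.1 × √(0.280/3520) = 0.1436 m

x = 0.144 m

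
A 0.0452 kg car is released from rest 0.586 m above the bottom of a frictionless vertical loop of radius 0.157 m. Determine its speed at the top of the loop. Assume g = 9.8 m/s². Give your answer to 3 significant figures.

Energy conservation: mgh = ½mv_top² + mg(2r)
v_top² = 2g(h − 2r) = 2(9.8)(0.586 − 0.3140) = 5.331
v_top = 2.309 m/s

v = 2.31 m/s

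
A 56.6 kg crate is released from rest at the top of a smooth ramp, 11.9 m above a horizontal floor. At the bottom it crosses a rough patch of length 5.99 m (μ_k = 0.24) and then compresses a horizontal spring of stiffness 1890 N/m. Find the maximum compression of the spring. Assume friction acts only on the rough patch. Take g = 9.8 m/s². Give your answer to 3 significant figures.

x = 2.48 m

Initial energy: E₁ = mgh = (56.6)(9.8)(11.9) = 6600.7 J
Friction removes W_f = μ_k mg d = (0.24)(56.6)(9.8)(5.99) = 797.4 J
Energy reaching the spring: E = 6600.7 − 797.4 = 5803.3 J
At max compression ½kx² = E ⇒ x = √(2E/k) = √(2 × 5803.3/1890) = 2.478 m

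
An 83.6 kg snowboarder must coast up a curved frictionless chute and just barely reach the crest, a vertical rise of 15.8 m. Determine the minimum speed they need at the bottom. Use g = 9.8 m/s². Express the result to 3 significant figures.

v = 17.6 m/s

At the top they are momentarily at rest, so all KE converts to PE: ½mv² = mgh
v = √(2gh) = √(2 × 9.8 × 15.8) = 17.60 m/s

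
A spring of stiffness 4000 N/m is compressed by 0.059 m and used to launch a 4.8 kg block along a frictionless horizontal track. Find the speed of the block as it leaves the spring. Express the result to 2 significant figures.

Spring PE converts entirely to kinetic energy: ½kx² = ½mv²
v = x√(k/m) = 0.059 × √(4000/4.8) = 1.703 m/s

v = 1.7 m/s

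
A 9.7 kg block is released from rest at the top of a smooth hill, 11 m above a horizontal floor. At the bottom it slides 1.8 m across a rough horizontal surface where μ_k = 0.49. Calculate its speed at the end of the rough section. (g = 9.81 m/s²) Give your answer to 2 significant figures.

Energy at the top = energy at the end + work done against friction:
mgh = ½mv² + μ_k m g d
W_f = μ_k mg d = (0.49)(9.7)(9.81)(1.8) = 83.93 J
½mv² = mgh − W_f = 1046.7 − 83.93 = 962.80 J
v = √(2 × 962.80/9.7) = 14.09 m/s

v = 14 m/s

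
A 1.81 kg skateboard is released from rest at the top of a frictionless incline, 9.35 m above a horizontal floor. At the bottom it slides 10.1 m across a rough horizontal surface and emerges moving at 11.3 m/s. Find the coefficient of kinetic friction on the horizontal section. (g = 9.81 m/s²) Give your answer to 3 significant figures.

Applying the work–energy principle:
mgh = ½mv² + μ_k m g d
mgh = 166.02 J; ½mv² = 115.56 J
W_f = 166.02 − 115.56 = 50.46 J
μ_k = W_f/(mg·d) = 50.46/(17.76 × 10.1) = 0.2814

μ_k = 0.281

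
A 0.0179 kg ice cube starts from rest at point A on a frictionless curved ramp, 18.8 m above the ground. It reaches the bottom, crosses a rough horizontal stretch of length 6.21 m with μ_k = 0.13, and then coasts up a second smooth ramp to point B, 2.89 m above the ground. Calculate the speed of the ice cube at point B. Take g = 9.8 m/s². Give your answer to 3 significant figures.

v = 17.2 m/s

Energy at A: mgh₁ = (0.0179)(9.8)(18.8) = 3.2979 J
Friction loss: W_f = μ_k mg d = 0.1416 J
At B: ½mv² + mgh₂ = mgh₁ − W_f
½mv² = 3.2979 − 0.1416 − 0.50696 = 2.6493 J
v = √(2 × 2.6493/0.0179) = 17.21 m/s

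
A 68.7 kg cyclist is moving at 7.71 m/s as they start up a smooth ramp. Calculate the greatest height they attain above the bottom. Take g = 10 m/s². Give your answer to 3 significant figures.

By energy conservation, ½mv² = mgh
h = v²/(2g) = 7.71²/(2 × 10) = 2.972 m

h = 2.97 m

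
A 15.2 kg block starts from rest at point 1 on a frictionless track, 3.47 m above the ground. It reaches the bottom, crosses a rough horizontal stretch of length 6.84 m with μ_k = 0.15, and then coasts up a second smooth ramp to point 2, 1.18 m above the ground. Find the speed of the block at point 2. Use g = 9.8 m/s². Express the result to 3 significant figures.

Energy at 1: mgh₁ = (15.2)(9.8)(3.47) = 516.89 J
Friction loss: W_f = μ_k mg d = 152.8 J
At 2: ½mv² + mgh₂ = mgh₁ − W_f
½mv² = 516.89 − 152.8 − 175.77 = 188.29 J
v = √(2 × 188.29/15.2) = 4.977 m/s

v = 4.98 m/s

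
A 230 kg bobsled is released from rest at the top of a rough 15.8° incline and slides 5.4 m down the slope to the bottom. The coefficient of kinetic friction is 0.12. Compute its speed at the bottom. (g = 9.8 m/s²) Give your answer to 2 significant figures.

Work–energy: mg(L sinθ) − μ_k(mg cosθ)L = ½mv²
mgh = mgL sinθ = (230)(9.8)(5.4)sin15.8° = 3314.1 J
W_f = μ_k mg cosθ · L = (0.12)(230)(9.8)cos15.8°·5.4 = 1405 J
½mv² = 3314.1 − 1405 = 1908.7 J
v = √(2 × 1908.7/230) = 4.074 m/s

v = 4.1 m/s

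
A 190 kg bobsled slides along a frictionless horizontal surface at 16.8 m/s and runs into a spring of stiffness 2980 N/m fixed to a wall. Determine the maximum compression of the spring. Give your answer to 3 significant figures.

Conservation of energy between contact and max compression: ½mv² = ½kx²
x = v√(m/k) = 16.8 × √(190/2980) = 4.242 m

x = 4.24 m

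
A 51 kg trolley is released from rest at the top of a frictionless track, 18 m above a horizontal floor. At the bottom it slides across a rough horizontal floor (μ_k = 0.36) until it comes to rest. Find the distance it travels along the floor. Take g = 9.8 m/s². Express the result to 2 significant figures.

d = 50 m

Applying the work–energy principle:
At rest all PE has been dissipated by friction: mgh = μ_k m g d
d = h/μ_k = 18/0.36 = 50.00 m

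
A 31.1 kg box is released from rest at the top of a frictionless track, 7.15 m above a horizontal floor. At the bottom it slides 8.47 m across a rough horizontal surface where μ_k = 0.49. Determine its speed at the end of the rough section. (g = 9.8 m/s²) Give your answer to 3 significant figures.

v = 7.67 m/s

Applying the work–energy principle:
mgh = ½mv² + μ_k m g d
W_f = μ_k mg d = (0.49)(31.1)(9.8)(8.47) = 1265 J
½mv² = mgh − W_f = 2179.2 − 1265 = 914.25 J
v = √(2 × 914.25/31.1) = 7.668 m/s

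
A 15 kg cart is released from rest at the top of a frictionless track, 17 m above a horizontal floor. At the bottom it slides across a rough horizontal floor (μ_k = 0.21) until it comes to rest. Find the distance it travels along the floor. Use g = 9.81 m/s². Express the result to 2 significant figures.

Applying the work–energy principle:
At rest all PE has been dissipated by friction: mgh = μ_k m g d
d = h/μ_k = 17/0.21 = 80.95 m

d = 81 m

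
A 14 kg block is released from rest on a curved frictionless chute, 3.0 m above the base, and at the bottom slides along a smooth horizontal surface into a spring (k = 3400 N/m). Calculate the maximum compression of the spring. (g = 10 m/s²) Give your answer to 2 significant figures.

Energy conservation (no friction) from release to max compression: mgh = ½kx²
x = √(2mgh/k) = √(2 × 14 × 10 × 3.0 / 3400) = 0.4971 m

x = 0.50 m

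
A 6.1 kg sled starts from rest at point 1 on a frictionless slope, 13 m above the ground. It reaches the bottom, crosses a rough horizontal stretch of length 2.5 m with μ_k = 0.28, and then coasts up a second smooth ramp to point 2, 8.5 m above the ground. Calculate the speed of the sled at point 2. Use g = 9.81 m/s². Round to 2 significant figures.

Energy at 1: mgh₁ = (6.1)(9.81)(13) = 777.93 J
Friction loss: W_f = μ_k mg d = 41.89 J
At 2: ½mv² + mgh₂ = mgh₁ − W_f
½mv² = 777.93 − 41.89 − 508.65 = 227.40 J
v = √(2 × 227.40/6.1) = 8.635 m/s

v = 8.6 m/s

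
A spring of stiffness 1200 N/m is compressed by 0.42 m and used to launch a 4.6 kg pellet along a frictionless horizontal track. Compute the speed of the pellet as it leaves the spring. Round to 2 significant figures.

v = 6.8 m/s

The pellet leaves the spring when the spring is at natural length, so ½kx² = ½mv²
v = x√(k/m) = 0.42 × √(1200/4.6) = 6.784 m/s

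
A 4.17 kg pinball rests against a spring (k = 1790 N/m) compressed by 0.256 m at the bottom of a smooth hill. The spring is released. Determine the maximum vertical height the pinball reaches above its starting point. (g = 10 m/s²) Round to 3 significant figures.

At maximum height the pinball is at rest, so ½kx² = mgh
h = kx²/(2mg) = (1790)(0.256)²/(2 × 4.17 × 10) = 1.407 m

h = 1.41 m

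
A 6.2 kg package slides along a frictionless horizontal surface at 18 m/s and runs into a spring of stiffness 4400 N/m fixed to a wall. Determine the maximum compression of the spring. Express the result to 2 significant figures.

Conservation of energy between contact and max compression: ½mv² = ½kx²
x = v√(m/k) = 18 × √(6.2/4400) = 0.6757 m

x = 0.68 m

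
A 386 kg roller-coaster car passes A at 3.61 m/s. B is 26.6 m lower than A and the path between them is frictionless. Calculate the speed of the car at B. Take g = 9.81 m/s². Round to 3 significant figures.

By conservation of mechanical energy, ½mv₀² + mgh = ½mv²
v² = v₀² + 2gh = (3.61)² + 2(9.81)(26.6) = 534.92
v = √534.92 = 23.13 m/s

v = 23.1 m/s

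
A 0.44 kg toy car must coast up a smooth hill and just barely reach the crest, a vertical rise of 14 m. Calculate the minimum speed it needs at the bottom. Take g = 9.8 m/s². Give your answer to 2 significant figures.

v = 17 m/s

At the top it is momentarily at rest, so all KE converts to PE: ½mv² = mgh
v = √(2gh) = √(2 × 9.8 × 14) = 16.57 m/s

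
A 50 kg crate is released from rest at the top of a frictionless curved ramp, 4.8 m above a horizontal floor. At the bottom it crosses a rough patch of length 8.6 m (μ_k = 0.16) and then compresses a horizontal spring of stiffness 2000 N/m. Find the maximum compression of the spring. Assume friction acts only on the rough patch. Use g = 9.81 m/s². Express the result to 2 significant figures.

Initial energy: E₁ = mgh = (50)(9.81)(4.8) = 2354.4 J
Friction removes W_f = μ_k mg d = (0.16)(50)(9.81)(8.6) = 674.9 J
Energy reaching the spring: E = 2354.4 − 674.9 = 1679.5 J
At max compression ½kx² = E ⇒ x = √(2E/k) = √(2 × 1679.5/2000) = 1.296 m

x = 1.3 m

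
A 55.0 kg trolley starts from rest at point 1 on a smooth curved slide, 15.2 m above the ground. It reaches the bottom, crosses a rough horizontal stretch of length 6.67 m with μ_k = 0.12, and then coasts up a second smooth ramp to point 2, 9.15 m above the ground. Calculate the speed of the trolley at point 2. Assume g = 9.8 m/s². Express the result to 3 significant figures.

v = 10.1 m/s

Energy at 1: mgh₁ = (55.0)(9.8)(15.2) = 8192.8 J
Friction loss: W_f = μ_k mg d = 431.4 J
At 2: ½mv² + mgh₂ = mgh₁ − W_f
½mv² = 8192.8 − 431.4 − 4931.9 = 2829.5 J
v = √(2 × 2829.5/55.0) = 10.14 m/s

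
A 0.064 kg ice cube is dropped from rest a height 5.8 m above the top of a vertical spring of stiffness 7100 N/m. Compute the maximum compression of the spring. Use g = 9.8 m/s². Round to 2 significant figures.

Take the reference level at the top of the uncompressed spring. At max compression the cube has fallen H + x and is momentarily at rest:
mg(H + x) = ½kx²
½(7100)x² − (0.064)(9.8)x − (0.064)(9.8)(5.8) = 0
3550x² − 0.6272x − 3.638 = 0
x = [0.6272 + √(0.3934 + 51656)]/(2 × 3550) = 0.03210 m

x = 0.032 m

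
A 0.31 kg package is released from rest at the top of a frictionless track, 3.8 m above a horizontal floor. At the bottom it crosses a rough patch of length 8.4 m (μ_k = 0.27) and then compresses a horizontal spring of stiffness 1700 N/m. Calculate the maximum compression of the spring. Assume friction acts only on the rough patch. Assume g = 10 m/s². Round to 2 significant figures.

x = 0.075 m

Initial energy: E₁ = mgh = (0.31)(10)(3.8) = 11.780 J
Friction removes W_f = μ_k mg d = (0.27)(0.31)(10)(8.4) = 7.031 J
Energy reaching the spring: E = 11.780 − 7.031 = 4.7492 J
At max compression ½kx² = E ⇒ x = √(2E/k) = √(2 × 4.7492/1700) = 0.07475 m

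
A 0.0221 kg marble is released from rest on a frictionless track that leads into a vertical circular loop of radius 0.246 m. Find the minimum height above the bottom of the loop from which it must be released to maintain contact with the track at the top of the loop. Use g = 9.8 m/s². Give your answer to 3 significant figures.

At the top, for minimum speed gravity alone supplies the centripetal force: mg = mv_top²/r ⇒ v_top² = gr = 2.411 m²/s²
Energy conservation from release height h to the top (height 2r): mgh = ½mv_top² + mg(2r)
h = v_top²/(2g) + 2r = r/2 + 2r = 5r/2 = 0.6150 m

h = 0.615 m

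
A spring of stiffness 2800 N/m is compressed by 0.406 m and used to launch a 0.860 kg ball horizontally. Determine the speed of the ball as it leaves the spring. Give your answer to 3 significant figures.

v = 23.2 m/s

The ball leaves the spring when the spring is at natural length, so ½kx² = ½mv²
v = x√(k/m) = 0.406 × √(2800/0.860) = 23.17 m/s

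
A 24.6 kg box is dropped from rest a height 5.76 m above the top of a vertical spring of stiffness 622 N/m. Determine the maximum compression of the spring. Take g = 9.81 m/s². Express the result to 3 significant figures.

x = 2.54 m

Let x be the compression. The total drop is H + x, and the box is instantaneously at rest at max compression, so energy conservation gives:
mg(H + x) = ½kx²
½(622)x² − (24.6)(9.81)x − (24.6)(9.81)(5.76) = 0
311.0x² − 241.3x − 1390 = 0
x = [241.3 + √(58238 + 1.7292e+06)]/(2 × 311.0) = 2.537 m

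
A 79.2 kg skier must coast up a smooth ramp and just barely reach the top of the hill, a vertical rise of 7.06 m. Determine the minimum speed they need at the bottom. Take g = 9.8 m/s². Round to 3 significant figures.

v = 11.8 m/s

At the top they are momentarily at rest, so all KE converts to PE: ½mv² = mgh
v = √(2gh) = √(2 × 9.8 × 7.06) = 11.76 m/s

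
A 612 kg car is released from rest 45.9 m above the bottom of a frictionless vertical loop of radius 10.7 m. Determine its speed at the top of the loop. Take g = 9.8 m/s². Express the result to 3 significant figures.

Energy conservation: mgh = ½mv_top² + mg(2r)
v_top² = 2g(h − 2r) = 2(9.8)(45.9 − 21.40) = 480.2
v_top = 21.91 m/s

v = 21.9 m/s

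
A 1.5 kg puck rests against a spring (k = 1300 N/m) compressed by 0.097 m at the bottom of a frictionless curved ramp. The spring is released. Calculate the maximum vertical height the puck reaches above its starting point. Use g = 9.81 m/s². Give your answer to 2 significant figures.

h = 0.42 m

Energy conservation from release to the highest point: ½kx² = mgh
h = kx²/(2mg) = (1300)(0.097)²/(2 × 1.5 × 9.81) = 0.4156 m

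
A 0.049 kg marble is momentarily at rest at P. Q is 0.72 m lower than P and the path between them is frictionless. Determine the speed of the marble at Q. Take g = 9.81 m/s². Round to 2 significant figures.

v = 3.8 m/s

Equating total energy at the two states: mgh = ½mv²
The mass cancels from both sides.
v = √(2gh) = √(2 × 9.81 × 0.72) = √14.126 = 3.759 m/s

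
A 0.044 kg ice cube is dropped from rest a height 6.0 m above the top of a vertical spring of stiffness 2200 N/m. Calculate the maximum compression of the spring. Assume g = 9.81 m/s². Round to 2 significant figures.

Let x be the compression. The total drop is H + x, and the cube is instantaneously at rest at max compression, so energy conservation gives:
mg(H + x) = ½kx²
½(2200)x² − (0.044)(9.81)x − (0.044)(9.81)(6.0) = 0
1100x² − 0.4316x − 2.590 = 0
x = [0.4316 + √(0.1863 + 11395)]/(2 × 1100) = 0.04872 m

x = 0.049 m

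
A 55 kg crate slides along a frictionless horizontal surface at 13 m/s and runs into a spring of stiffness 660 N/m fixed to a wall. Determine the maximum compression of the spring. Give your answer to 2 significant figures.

x = 3.8 m

Conservation of energy between contact and max compression: ½mv² = ½kx²
x = v√(m/k) = 13 × √(55/660) = 3.753 m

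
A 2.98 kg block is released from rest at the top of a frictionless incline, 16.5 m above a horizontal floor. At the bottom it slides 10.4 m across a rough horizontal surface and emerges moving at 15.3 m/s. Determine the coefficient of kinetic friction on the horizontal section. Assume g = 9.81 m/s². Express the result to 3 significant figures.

Energy at the top = energy at the end + work done against friction:
mgh = ½mv² + μ_k m g d
mgh = 482.36 J; ½mv² = 348.79 J
W_f = 482.36 − 348.79 = 133.6 J
μ_k = W_f/(mg·d) = 133.6/(29.23 × 10.4) = 0.4393

μ_k = 0.439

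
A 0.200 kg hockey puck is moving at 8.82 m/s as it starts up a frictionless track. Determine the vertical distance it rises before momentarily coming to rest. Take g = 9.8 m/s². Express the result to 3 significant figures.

Setting KE at the bottom equal to PE gained: ½mv² = mgh
h = v²/(2g) = 8.82²/(2 × 9.8) = 3.969 m

h = 3.97 m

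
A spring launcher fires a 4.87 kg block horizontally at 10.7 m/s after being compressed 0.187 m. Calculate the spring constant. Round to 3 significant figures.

½kx² = ½mv²
k = mv²/x² = (4.87)(10.7)²/(0.187)² = 15945 N/m

k = 15900 N/m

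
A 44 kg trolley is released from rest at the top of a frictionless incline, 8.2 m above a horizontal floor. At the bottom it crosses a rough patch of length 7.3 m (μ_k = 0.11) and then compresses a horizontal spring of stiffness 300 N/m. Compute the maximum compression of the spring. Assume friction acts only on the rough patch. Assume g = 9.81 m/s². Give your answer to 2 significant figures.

Initial energy: E₁ = mgh = (44)(9.81)(8.2) = 3539.4 J
Friction removes W_f = μ_k mg d = (0.11)(44)(9.81)(7.3) = 346.6 J
Energy reaching the spring: E = 3539.4 − 346.6 = 3192.8 J
At max compression ½kx² = E ⇒ x = √(2E/k) = √(2 × 3192.8/300) = 4.614 m

x = 4.6 m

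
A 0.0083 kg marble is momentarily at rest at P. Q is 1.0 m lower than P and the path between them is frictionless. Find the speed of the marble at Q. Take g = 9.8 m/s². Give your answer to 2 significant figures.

v = 4.4 m/s

Energy conservation between the two points: mgh = ½mv²
The mass cancels from both sides.
v = √(2gh) = √(2 × 9.8 × 1.0) = √19.600 = 4.427 m/s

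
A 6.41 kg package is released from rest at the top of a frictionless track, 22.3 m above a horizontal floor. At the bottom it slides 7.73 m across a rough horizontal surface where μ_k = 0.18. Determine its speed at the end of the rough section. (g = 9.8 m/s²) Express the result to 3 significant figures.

v = 20.2 m/s

Applying the work–energy principle:
mgh = ½mv² + μ_k m g d
W_f = μ_k mg d = (0.18)(6.41)(9.8)(7.73) = 87.40 J
½mv² = mgh − W_f = 1400.8 − 87.40 = 1313.4 J
v = √(2 × 1313.4/6.41) = 20.24 m/s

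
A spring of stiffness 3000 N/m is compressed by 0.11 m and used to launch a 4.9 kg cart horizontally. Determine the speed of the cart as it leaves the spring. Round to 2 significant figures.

v = 2.7 m/s

Conservation of energy: ½kx² = ½mv²
v = x√(k/m) = 0.11 × √(3000/4.9) = 2.722 m/s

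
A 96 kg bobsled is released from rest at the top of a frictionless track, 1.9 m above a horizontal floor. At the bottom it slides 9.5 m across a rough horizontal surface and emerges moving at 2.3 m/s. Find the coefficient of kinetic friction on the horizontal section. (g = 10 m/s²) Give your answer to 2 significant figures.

Energy bookkeeping (friction removes W_f = μ_k N d):
mgh = ½mv² + μ_k m g d
mgh = 1824.0 J; ½mv² = 253.92 J
W_f = 1824.0 − 253.92 = 1570 J
μ_k = W_f/(mg·d) = 1570/(960.0 × 9.5) = 0.1722

μ_k = 0.17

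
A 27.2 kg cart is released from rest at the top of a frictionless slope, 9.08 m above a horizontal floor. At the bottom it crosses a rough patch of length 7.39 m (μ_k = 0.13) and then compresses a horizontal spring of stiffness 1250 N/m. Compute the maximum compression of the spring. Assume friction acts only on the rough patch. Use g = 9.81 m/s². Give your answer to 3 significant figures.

Initial energy: E₁ = mgh = (27.2)(9.81)(9.08) = 2422.8 J
Friction removes W_f = μ_k mg d = (0.13)(27.2)(9.81)(7.39) = 256.3 J
Energy reaching the spring: E = 2422.8 − 256.3 = 2166.5 J
At max compression ½kx² = E ⇒ x = √(2E/k) = √(2 × 2166.5/1250) = 1.862 m

x = 1.86 m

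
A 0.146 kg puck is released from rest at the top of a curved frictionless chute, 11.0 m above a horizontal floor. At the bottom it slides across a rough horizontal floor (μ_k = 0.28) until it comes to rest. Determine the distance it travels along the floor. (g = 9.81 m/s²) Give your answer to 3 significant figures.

d = 39.3 m

Applying the work–energy principle:
At rest all PE has been dissipated by friction: mgh = μ_k m g d
d = h/μ_k = 11.0/0.28 = 39.29 m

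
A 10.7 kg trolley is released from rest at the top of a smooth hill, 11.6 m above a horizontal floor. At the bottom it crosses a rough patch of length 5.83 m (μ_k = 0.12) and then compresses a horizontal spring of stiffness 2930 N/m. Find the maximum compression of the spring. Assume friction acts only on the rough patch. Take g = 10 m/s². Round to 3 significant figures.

x = 0.892 m

Initial energy: E₁ = mgh = (10.7)(10)(11.6) = 1241.2 J
Friction removes W_f = μ_k mg d = (0.12)(10.7)(10)(5.83) = 74.86 J
Energy reaching the spring: E = 1241.2 − 74.86 = 1166.3 J
At max compression ½kx² = E ⇒ x = √(2E/k) = √(2 × 1166.3/2930) = 0.8923 m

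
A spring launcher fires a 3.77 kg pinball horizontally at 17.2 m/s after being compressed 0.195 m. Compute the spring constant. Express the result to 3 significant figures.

½kx² = ½mv²
k = mv²/x² = (3.77)(17.2)²/(0.195)² = 29331 N/m

k = 29300 N/m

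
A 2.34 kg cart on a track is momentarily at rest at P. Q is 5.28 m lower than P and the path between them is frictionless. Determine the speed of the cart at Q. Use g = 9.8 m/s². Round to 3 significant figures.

Energy conservation between the two points: mgh = ½mv²
v = √(2gh) = √(2 × 9.8 × 5.28) = √103.49 = 10.17 m/s

v = 10.2 m/s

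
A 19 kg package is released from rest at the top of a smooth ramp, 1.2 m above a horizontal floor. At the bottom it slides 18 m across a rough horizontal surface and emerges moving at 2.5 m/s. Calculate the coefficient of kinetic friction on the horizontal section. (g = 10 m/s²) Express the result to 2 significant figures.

Energy bookkeeping (friction removes W_f = μ_k N d):
mgh = ½mv² + μ_k m g d
mgh = 228.00 J; ½mv² = 59.375 J
W_f = 228.00 − 59.375 = 168.6 J
μ_k = W_f/(mg·d) = 168.6/(190.0 × 18) = 0.04931

μ_k = 0.049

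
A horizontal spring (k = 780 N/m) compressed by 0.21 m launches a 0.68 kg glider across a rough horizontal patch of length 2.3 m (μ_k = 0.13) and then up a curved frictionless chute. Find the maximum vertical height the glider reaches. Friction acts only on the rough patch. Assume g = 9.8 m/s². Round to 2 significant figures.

h = 2.3 m

Spring energy: E₀ = ½kx² = ½(780)(0.21)² = 17.199 J
Friction: W_f = μ_k mg d = (0.13)(0.68)(9.8)(2.3) = 1.993 J
Energy at base of ramp: E = 17.199 − 1.993 = 15.206 J
At max height all remaining energy is PE: mgh = E ⇒ h = E/(mg) = 15.206/(0.68 × 9.8) = 2.282 m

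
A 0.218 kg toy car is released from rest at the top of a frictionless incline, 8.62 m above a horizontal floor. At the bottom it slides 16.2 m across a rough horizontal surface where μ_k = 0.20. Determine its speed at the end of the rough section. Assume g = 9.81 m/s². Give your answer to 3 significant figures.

v = 10.3 m/s

Energy at the top = energy at the end + work done against friction:
mgh = ½mv² + μ_k m g d
W_f = μ_k mg d = (0.20)(0.218)(9.81)(16.2) = 6.929 J
½mv² = mgh − W_f = 18.435 − 6.929 = 11.506 J
v = √(2 × 11.506/0.218) = 10.27 m/s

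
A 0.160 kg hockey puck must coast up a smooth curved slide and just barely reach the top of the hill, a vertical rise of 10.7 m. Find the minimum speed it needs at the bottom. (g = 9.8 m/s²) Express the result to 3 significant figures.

At the top it is momentarily at rest, so all KE converts to PE: ½mv² = mgh
v = √(2gh) = √(2 × 9.8 × 10.7) = 14.48 m/s

v = 14.5 m/s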